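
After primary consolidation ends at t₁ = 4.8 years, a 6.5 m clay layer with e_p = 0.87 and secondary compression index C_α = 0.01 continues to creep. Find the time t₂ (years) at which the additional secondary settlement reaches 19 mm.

S_s = C_α·H/(1+e_p)·log₁₀(t₂/t₁) ⇒ log₁₀(t₂/t₁) = S_s·(1+e_p)/(C_α·H).
log₁₀(t₂/t₁) = 0.019 × (1+0.87) / (0.01×6.5) = 0.5466
t₂ = t₁ × 10^0.5466 = 4.8 × 3.521 = 16.9 years

t₂ ≈ 16.9 years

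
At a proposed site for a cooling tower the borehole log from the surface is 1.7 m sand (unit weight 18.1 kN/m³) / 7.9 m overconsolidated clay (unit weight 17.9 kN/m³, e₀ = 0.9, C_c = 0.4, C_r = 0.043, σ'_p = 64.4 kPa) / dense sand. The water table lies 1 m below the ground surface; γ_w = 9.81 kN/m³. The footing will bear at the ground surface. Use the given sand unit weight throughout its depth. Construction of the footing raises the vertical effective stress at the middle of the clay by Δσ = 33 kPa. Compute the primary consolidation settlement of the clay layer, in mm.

S_c ≈ 244 mm

Mid-depth of clay below the ground surface: z = 1.7 + 7.9/2 = 5.65 m.
Total vertical stress at mid-clay: σ_v = 18.1×1.7 + 17.9×3.95 = 101.47 kPa.
Pore pressure: u = 9.81×(5.65 − 1) = 45.617 kPa.
Initial effective stress: σ'_0 = σ_v − u = 101.47 − 45.617 = 55.853 kPa.
Final effective stress: σ'_f = 55.853 + 33 = 88.853 kPa.
σ'_f = 88.853 > σ'_p = 64.4 kPa, so the stress path crosses the preconsolidation pressure — recompression up to σ'_p, then virgin compression beyond:
S_c = H/(1+e₀)·[C_r·log₁₀(σ'_p/σ'_0) + C_c·log₁₀(σ'_f/σ'_p)]
    = 7.9/1.9 × [0.043×log₁₀(64.4/55.853) + 0.4×log₁₀(88.853/64.4)]
    = 4.1579 × [0.0026591 + 0.055914] = 0.2435 m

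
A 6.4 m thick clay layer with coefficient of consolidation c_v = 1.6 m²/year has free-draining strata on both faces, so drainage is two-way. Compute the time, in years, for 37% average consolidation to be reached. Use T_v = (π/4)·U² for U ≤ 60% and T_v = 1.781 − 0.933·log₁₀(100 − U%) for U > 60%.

t ≈ 0.688 years

Drainage path length: H_d = H/2 = 3.2 m (double drainage).
U ≤ 60%: T_v = (π/4)·U² = (π/4)×0.37² = 0.10752.
t = T_v·H_d²/c_v = 0.10752×3.2²/1.6 = 0.6881 years.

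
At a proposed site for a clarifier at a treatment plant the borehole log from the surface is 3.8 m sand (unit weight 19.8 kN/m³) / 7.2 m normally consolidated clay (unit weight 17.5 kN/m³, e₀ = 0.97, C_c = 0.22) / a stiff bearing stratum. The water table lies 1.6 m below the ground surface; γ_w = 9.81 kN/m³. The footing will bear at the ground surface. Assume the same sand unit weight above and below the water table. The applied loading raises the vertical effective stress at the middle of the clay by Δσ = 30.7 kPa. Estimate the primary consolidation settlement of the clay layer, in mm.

Mid-depth of clay below the ground surface: z = 3.8 + 7.2/2 = 7.4 m.
Total vertical stress at mid-clay: σ_v = 19.8×3.8 + 17.5×3.6 = 138.24 kPa.
Pore pressure: u = 9.81×(7.4 − 1.6) = 56.898 kPa.
Initial effective stress: σ'_0 = σ_v − u = 138.24 − 56.898 = 81.342 kPa.
Final effective stress: σ'_f = σ'_0 + Δσ = 81.342 + 30.7 = 112.04 kPa.
Normally consolidated clay, so the full stress increment lies on the virgin compression line:
S_c = C_c·H/(1+e₀)·log₁₀(σ'_f/σ'_0) = 0.22×7.2/(1+0.97)×log₁₀(112.04/81.342)
    = 0.80406 × 0.13906 = 0.1118 m

S_c ≈ 112 mm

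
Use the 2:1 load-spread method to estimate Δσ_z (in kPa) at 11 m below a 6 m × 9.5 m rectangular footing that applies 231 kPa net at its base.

Δσ_z ≈ 37.8 kPa

By the 2:1 method the load spreads at 1 horizontal : 2 vertical, so at depth z the loaded area has grown by z in each plan dimension:
Δσ = qBL/((B+z)(L+z)) = 231×6×9.5/((6+11)(9.5+11)) = 37.782 kPa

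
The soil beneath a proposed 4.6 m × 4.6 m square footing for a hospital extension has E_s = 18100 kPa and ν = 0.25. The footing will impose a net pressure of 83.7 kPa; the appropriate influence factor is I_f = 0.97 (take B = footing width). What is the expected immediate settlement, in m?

Immediate (elastic) settlement: S_e = q·B·(1−ν²)/E_s · I_f.
S_e = 83.7 × 4.6 × (1 − 0.25²) / 18100 × 0.97
    = 83.7 × 4.6 × 0.9375 / 18100 × 0.97
    = 0.01934 m

S_e ≈ 0.0193 m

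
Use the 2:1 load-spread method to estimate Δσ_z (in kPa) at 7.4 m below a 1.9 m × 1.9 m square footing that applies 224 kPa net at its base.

Δσ_z ≈ 9.35 kPa

By the 2:1 method the load spreads at 1 horizontal : 2 vertical, so at depth z the loaded area has grown by z in each plan dimension:
Δσ = qBL/((B+z)(L+z)) = 224×1.9×1.9/((1.9+7.4)(1.9+7.4)) = 9.3495 kPa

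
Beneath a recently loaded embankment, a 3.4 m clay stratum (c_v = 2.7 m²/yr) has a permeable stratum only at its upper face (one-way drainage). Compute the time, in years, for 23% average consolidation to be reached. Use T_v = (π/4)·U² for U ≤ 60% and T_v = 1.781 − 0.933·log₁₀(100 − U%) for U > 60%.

Drainage path length: H_d = H = 3.4 m (single drainage).
U ≤ 60%: T_v = (π/4)·U² = (π/4)×0.23² = 0.041548.
t = T_v·H_d²/c_v = 0.041548×3.4²/2.7 = 0.1779 years.

t ≈ 0.178 years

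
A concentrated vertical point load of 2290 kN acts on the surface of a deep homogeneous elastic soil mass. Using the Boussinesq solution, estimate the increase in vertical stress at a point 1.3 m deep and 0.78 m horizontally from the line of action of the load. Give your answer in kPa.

Δσ_z ≈ 300 kPa

Boussinesq vertical stress below a point load on an elastic half-space:
Δσ_z = 3P/(2πz²) · [1 + (r/z)²]^(−5/2)
r/z = 0.78/1.3 = 0.6; [1+(r/z)²]^(−5/2) = 0.46361.
Δσ_z = 3×2290/(2π×1.3²) × 0.46361 = 646.98 × 0.46361 = 299.9 kPa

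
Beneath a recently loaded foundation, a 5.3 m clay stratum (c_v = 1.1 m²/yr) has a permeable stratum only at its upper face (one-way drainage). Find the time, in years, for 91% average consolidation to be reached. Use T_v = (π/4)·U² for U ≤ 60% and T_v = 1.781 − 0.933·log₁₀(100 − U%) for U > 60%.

Drainage path length: H_d = H = 5.3 m (single drainage).
U > 60%: T_v = 1.781 − 0.933·log₁₀(100 − 91) = 0.89069.
t = T_v·H_d²/c_v = 0.89069×5.3²/1.1 = 22.74 years.

t ≈ 22.7 years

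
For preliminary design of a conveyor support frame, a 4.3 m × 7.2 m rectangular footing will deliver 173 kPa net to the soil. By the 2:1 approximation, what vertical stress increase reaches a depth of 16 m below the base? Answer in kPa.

Δσ_z ≈ 11.4 kPa

By the 2:1 method the load spreads at 1 horizontal : 2 vertical, so at depth z the loaded area has grown by z in each plan dimension:
Δσ = qBL/((B+z)(L+z)) = 173×4.3×7.2/((4.3+16)(7.2+16)) = 11.373 kPa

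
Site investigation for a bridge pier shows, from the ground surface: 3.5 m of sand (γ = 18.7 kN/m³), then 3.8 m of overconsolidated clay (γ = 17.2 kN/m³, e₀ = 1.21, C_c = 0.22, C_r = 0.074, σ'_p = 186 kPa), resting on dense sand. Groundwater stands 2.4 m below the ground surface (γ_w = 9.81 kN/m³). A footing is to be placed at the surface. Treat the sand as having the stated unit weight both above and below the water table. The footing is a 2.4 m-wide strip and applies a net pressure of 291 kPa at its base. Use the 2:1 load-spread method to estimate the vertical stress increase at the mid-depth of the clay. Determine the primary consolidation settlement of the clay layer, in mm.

S_c ≈ 46.1 mm

Mid-depth of clay below the ground surface: z = 3.5 + 3.8/2 = 5.4 m.
Total vertical stress at mid-clay: σ_v = 18.7×3.5 + 17.2×1.9 = 98.13 kPa.
Pore pressure: u = 9.81×(5.4 − 2.4) = 29.43 kPa.
Initial effective stress: σ'_0 = σ_v − u = 98.13 − 29.43 = 68.7 kPa.
Stress increase at mid-clay by the 2:1 spreading method:
Δσ = qB/(B+z) = 291×2.4/(2.4+5.4) = 89.538 kPa
Final effective stress: σ'_f = 68.7 + 89.538 = 158.24 kPa.
σ'_f = 158.24 ≤ σ'_p = 186 kPa, so the clay remains overconsolidated and only the recompression index applies:
S_c = C_r·H/(1+e₀)·log₁₀(σ'_f/σ'_0) = 0.074×3.8/2.21×log₁₀(158.24/68.7)
    = 0.12724 × 0.36236 = 0.04611 m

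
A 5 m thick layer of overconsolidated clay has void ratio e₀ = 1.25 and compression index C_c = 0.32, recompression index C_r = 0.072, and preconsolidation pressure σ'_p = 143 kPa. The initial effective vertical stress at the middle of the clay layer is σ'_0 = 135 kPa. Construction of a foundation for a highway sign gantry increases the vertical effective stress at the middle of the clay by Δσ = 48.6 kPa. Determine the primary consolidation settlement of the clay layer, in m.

S_c ≈ 0.0812 m

Final effective stress: σ'_f = 135 + 48.6 = 183.6 kPa.
σ'_f = 183.6 > σ'_p = 143 kPa, so the stress path crosses the preconsolidation pressure — recompression up to σ'_p, then virgin compression beyond:
S_c = H/(1+e₀)·[C_r·log₁₀(σ'_p/σ'_0) + C_c·log₁₀(σ'_f/σ'_p)]
    = 5/2.25 × [0.072×log₁₀(143/135) + 0.32×log₁₀(183.6/143)]
    = 2.2222 × [0.0018002 + 0.034732] = 0.08118 m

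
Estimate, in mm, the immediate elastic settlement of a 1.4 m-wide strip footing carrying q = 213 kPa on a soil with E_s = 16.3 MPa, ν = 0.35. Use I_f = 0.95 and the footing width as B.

S_e ≈ 15.3 mm

Immediate (elastic) settlement: S_e = q·B·(1−ν²)/E_s · I_f.
E_s = 16.3 MPa = 16300 kPa.
S_e = 213 × 1.4 × (1 − 0.35²) / 16300 × 0.95
    = 213 × 1.4 × 0.8775 / 16300 × 0.95
    = 0.01525 m = 15.25 mm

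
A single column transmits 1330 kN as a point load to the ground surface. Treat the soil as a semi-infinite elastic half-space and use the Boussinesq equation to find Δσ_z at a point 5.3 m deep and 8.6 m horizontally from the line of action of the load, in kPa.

Boussinesq vertical stress below a point load on an elastic half-space:
Δσ_z = 3P/(2πz²) · [1 + (r/z)²]^(−5/2)
r/z = 8.6/5.3 = 1.6226; [1+(r/z)²]^(−5/2) = 0.039751.
Δσ_z = 3×1330/(2π×5.3²) × 0.039751 = 22.607 × 0.039751 = 0.8987 kPa

Δσ_z ≈ 0.899 kPa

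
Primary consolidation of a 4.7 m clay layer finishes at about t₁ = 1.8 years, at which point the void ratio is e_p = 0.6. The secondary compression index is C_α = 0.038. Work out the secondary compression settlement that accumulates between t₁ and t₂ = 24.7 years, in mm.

Secondary compression: S_s = C_α·H/(1+e_p)·log₁₀(t₂/t₁)
S_s = 0.038×4.7/(1+0.6)×log₁₀(24.7/1.8)
    = 0.1116 × 1.137 = 0.127 m

S_s ≈ 127 mm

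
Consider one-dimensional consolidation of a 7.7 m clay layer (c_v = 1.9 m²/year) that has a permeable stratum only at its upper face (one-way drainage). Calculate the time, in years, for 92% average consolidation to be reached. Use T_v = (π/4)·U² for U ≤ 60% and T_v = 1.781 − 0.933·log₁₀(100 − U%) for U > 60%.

Drainage path length: H_d = H = 7.7 m (single drainage).
U > 60%: T_v = 1.781 − 0.933·log₁₀(100 − 92) = 0.93842.
t = T_v·H_d²/c_v = 0.93842×7.7²/1.9 = 29.28 years.

t ≈ 29.3 years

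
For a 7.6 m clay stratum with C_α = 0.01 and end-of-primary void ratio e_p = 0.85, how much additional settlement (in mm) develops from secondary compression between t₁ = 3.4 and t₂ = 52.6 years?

Secondary compression: S_s = C_α·H/(1+e_p)·log₁₀(t₂/t₁)
S_s = 0.01×7.6/(1+0.85)×log₁₀(52.6/3.4)
    = 0.04108 × 1.19 = 0.04887 m

S_s ≈ 48.9 mm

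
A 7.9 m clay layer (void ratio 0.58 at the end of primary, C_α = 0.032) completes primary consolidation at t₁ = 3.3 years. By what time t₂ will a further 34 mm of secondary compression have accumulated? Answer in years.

t₂ ≈ 5.38 years

S_s = C_α·H/(1+e_p)·log₁₀(t₂/t₁) ⇒ log₁₀(t₂/t₁) = S_s·(1+e_p)/(C_α·H).
log₁₀(t₂/t₁) = 0.034 × (1+0.58) / (0.032×7.9) = 0.2125
t₂ = t₁ × 10^0.2125 = 3.3 × 1.631 = 5.383 years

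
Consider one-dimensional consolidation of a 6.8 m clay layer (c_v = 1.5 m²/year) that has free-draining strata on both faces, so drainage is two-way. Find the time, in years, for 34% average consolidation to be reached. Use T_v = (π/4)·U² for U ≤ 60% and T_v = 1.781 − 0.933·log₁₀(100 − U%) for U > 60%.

Drainage path length: H_d = H/2 = 3.4 m (double drainage).
U ≤ 60%: T_v = (π/4)·U² = (π/4)×0.34² = 0.090792.
t = T_v·H_d²/c_v = 0.090792×3.4²/1.5 = 0.6997 years.

t ≈ 0.7 years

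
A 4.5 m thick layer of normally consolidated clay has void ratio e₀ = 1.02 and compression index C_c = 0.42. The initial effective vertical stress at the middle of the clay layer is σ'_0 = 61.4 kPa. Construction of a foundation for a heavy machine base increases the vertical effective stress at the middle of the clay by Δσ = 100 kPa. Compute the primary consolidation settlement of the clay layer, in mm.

S_c ≈ 393 mm

Final effective stress: σ'_f = σ'_0 + Δσ = 61.4 + 100 = 161.4 kPa.
Normally consolidated clay, so the full stress increment lies on the virgin compression line:
S_c = C_c·H/(1+e₀)·log₁₀(σ'_f/σ'_0) = 0.42×4.5/(1+1.02)×log₁₀(161.4/61.4)
    = 0.93564 × 0.41974 = 0.3927 m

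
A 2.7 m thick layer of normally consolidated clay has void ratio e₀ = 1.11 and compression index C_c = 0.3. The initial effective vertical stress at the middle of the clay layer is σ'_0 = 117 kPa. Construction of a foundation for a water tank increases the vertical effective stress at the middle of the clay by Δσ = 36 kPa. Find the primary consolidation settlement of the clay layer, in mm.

S_c ≈ 44.7 mm

Final effective stress: σ'_f = σ'_0 + Δσ = 117 + 36 = 153 kPa.
Normally consolidated clay, so the full stress increment lies on the virgin compression line:
S_c = C_c·H/(1+e₀)·log₁₀(σ'_f/σ'_0) = 0.3×2.7/(1+1.11)×log₁₀(153/117)
    = 0.38389 × 0.11651 = 0.04473 m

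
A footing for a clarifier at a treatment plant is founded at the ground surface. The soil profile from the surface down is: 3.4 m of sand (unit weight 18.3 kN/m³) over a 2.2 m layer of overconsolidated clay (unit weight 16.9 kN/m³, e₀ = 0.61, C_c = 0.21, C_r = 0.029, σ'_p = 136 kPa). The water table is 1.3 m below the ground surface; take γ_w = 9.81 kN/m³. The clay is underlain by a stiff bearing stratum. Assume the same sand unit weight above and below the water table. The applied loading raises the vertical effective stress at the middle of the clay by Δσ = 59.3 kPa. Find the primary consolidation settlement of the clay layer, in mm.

S_c ≈ 13.6 mm

Mid-depth of clay below the ground surface: z = 3.4 + 2.2/2 = 4.5 m.
Total vertical stress at mid-clay: σ_v = 18.3×3.4 + 16.9×1.1 = 80.81 kPa.
Pore pressure: u = 9.81×(4.5 − 1.3) = 31.392 kPa.
Initial effective stress: σ'_0 = σ_v − u = 80.81 − 31.392 = 49.418 kPa.
Final effective stress: σ'_f = 49.418 + 59.3 = 108.72 kPa.
σ'_f = 108.72 ≤ σ'_p = 136 kPa, so the clay remains overconsolidated and only the recompression index applies:
S_c = C_r·H/(1+e₀)·log₁₀(σ'_f/σ'_0) = 0.029×2.2/1.61×log₁₀(108.72/49.418)
    = 0.039629 × 0.34242 = 0.01357 m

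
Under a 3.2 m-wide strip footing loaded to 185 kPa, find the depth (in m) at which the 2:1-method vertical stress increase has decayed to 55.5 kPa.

z ≈ 7.47 m

2:1 spreading — at depth z the loaded area has grown by z in each plan dimension:
qB/(B+z) = Δσ_z ⇒ z = qB/Δσ_z − B = 185×3.2/55.5 − 3.2 = 7.467 m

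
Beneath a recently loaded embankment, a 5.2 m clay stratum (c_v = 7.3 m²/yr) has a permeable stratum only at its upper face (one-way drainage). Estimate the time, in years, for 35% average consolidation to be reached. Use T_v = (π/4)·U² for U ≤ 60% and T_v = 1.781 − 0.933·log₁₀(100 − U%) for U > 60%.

t ≈ 0.356 years

Drainage path length: H_d = H = 5.2 m (single drainage).
U ≤ 60%: T_v = (π/4)·U² = (π/4)×0.35² = 0.096211.
t = T_v·H_d²/c_v = 0.096211×5.2²/7.3 = 0.3564 years.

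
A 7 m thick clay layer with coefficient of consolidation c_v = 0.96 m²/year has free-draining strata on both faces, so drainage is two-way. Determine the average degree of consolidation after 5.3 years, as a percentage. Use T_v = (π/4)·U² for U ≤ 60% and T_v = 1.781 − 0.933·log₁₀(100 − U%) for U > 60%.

Drainage path length: H_d = H/2 = 3.5 m (double drainage).
T_v = c_v·t/H_d² = 0.96×5.3/3.5² = 0.41535.
T_v = 0.41535 corresponds to the U > 60% branch:
U = 1 − 10^((1.781 − T_v)/0.933)/100 = 0.7091

U ≈ 70.9 %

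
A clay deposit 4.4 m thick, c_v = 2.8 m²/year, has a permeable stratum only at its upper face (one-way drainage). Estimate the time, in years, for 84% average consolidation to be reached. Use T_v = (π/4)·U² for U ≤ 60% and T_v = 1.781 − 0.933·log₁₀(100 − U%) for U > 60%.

Drainage path length: H_d = H = 4.4 m (single drainage).
U > 60%: T_v = 1.781 − 0.933·log₁₀(100 − 84) = 0.65756.
t = T_v·H_d²/c_v = 0.65756×4.4²/2.8 = 4.547 years.

t ≈ 4.55 years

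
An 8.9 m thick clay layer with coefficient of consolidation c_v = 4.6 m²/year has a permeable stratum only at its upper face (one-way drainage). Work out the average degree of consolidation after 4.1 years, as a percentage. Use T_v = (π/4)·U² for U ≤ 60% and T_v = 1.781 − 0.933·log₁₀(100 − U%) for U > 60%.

U ≈ 55.1 %

Drainage path length: H_d = H = 8.9 m (single drainage).
T_v = c_v·t/H_d² = 4.6×4.1/8.9² = 0.2381.
T_v = 0.2381 corresponds to the U ≤ 60% branch:
U = √(4T_v/π) = 0.5506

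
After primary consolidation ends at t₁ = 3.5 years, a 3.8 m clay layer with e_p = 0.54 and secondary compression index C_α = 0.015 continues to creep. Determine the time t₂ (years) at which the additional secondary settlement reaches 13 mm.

S_s = C_α·H/(1+e_p)·log₁₀(t₂/t₁) ⇒ log₁₀(t₂/t₁) = S_s·(1+e_p)/(C_α·H).
log₁₀(t₂/t₁) = 0.013 × (1+0.54) / (0.015×3.8) = 0.3512
t₂ = t₁ × 10^0.3512 = 3.5 × 2.245 = 7.858 years

t₂ ≈ 7.86 years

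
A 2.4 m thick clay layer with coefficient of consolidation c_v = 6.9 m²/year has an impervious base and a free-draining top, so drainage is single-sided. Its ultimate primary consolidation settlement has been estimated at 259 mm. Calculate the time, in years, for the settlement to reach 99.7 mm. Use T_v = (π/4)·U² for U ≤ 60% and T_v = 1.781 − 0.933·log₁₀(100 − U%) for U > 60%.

t ≈ 0.0972 years

Drainage path length: H_d = H = 2.4 m (single drainage).
U = S(t)/S_ult = 99.7/259 = 0.3849.
U ≤ 60%: T_v = (π/4)·U² = (π/4)×0.38494² = 0.11638.
t = T_v·H_d²/c_v = 0.11638×2.4²/6.9 = 0.09715 years.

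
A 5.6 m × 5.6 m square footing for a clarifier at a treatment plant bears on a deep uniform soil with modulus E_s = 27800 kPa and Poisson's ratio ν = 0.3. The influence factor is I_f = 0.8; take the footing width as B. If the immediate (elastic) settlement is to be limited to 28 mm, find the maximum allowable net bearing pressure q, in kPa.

S_e = q·B·(1−ν²)/E_s · I_f  ⇒  q = S_e·E_s / (B·(1−ν²)·I_f).
q = 0.028 × 27800 / (5.6 × 0.91 × 0.8) = 190.9 kPa

q ≈ 191 kPa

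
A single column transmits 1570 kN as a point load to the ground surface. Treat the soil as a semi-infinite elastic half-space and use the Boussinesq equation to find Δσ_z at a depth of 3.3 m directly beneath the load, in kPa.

Δσ_z ≈ 68.8 kPa

Boussinesq vertical stress below a point load on an elastic half-space:
Δσ_z = 3P/(2πz²) · [1 + (r/z)²]^(−5/2)
r/z = 0/3.3 = 0; [1+(r/z)²]^(−5/2) = 1.
Δσ_z = 3×1570/(2π×3.3²) × 1 = 68.836 × 1 = 68.84 kPa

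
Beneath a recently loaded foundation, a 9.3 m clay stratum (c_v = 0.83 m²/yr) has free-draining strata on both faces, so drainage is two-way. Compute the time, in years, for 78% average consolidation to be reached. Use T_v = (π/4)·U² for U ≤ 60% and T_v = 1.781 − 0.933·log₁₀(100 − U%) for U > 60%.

Drainage path length: H_d = H/2 = 4.65 m (double drainage).
U > 60%: T_v = 1.781 − 0.933·log₁₀(100 − 78) = 0.52852.
t = T_v·H_d²/c_v = 0.52852×4.65²/0.83 = 13.77 years.

t ≈ 13.8 years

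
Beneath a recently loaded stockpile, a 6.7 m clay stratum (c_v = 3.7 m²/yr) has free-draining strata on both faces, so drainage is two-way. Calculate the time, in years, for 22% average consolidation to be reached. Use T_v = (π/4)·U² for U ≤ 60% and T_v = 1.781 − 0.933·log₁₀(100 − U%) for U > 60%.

Drainage path length: H_d = H/2 = 3.35 m (double drainage).
U ≤ 60%: T_v = (π/4)·U² = (π/4)×0.22² = 0.038013.
t = T_v·H_d²/c_v = 0.038013×3.35²/3.7 = 0.1153 years.

t ≈ 0.115 years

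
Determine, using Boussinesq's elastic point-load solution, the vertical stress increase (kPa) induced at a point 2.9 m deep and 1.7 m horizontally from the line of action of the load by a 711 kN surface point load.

Boussinesq vertical stress below a point load on an elastic half-space:
Δσ_z = 3P/(2πz²) · [1 + (r/z)²]^(−5/2)
r/z = 1.7/2.9 = 0.58621; [1+(r/z)²]^(−5/2) = 0.47785.
Δσ_z = 3×711/(2π×2.9²) × 0.47785 = 40.366 × 0.47785 = 19.29 kPa

Δσ_z ≈ 19.3 kPa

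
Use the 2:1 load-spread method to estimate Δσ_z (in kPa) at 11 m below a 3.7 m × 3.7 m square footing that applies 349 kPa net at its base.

By the 2:1 method the load spreads at 1 horizontal : 2 vertical, so at depth z the loaded area has grown by z in each plan dimension:
Δσ = qBL/((B+z)(L+z)) = 349×3.7×3.7/((3.7+11)(3.7+11)) = 22.11 kPa

Δσ_z ≈ 22.1 kPa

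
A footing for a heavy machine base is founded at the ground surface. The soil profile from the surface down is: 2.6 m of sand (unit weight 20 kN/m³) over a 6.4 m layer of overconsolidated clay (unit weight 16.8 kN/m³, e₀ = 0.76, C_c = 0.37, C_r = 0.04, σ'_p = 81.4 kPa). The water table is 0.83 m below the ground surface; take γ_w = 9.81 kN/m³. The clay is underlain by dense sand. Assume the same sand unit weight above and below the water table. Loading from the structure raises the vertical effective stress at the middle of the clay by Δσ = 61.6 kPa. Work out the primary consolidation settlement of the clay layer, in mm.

Mid-depth of clay below the ground surface: z = 2.6 + 6.4/2 = 5.8 m.
Total vertical stress at mid-clay: σ_v = 20×2.6 + 16.8×3.2 = 105.76 kPa.
Pore pressure: u = 9.81×(5.8 − 0.83) = 48.756 kPa.
Initial effective stress: σ'_0 = σ_v − u = 105.76 − 48.756 = 57.004 kPa.
Final effective stress: σ'_f = 57.004 + 61.6 = 118.6 kPa.
σ'_f = 118.6 > σ'_p = 81.4 kPa, so the stress path crosses the preconsolidation pressure — recompression up to σ'_p, then virgin compression beyond:
S_c = H/(1+e₀)·[C_r·log₁₀(σ'_p/σ'_0) + C_c·log₁₀(σ'_f/σ'_p)]
    = 6.4/1.76 × [0.04×log₁₀(81.4/57.004) + 0.37×log₁₀(118.6/81.4)]
    = 3.6364 × [0.0061888 + 0.06048] = 0.2424 m

S_c ≈ 242 mm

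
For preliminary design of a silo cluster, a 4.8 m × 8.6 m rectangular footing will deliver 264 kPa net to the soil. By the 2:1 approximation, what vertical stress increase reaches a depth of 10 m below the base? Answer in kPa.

By the 2:1 method the load spreads at 1 horizontal : 2 vertical, so at depth z the loaded area has grown by z in each plan dimension:
Δσ = qBL/((B+z)(L+z)) = 264×4.8×8.6/((4.8+10)(8.6+10)) = 39.588 kPa

Δσ_z ≈ 39.6 kPa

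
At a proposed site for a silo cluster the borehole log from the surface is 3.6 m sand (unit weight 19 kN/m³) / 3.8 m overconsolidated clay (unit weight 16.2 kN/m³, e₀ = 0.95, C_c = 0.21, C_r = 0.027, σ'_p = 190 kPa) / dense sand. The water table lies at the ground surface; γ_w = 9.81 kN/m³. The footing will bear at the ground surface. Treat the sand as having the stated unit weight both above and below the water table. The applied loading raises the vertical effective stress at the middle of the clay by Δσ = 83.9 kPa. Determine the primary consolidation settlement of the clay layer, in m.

Mid-depth of clay below the ground surface: z = 3.6 + 3.8/2 = 5.5 m.
Total vertical stress at mid-clay: σ_v = 19×3.6 + 16.2×1.9 = 99.18 kPa.
Pore pressure: u = 9.81×(5.5 − 0) = 53.955 kPa.
Initial effective stress: σ'_0 = σ_v − u = 99.18 − 53.955 = 45.225 kPa.
Final effective stress: σ'_f = 45.225 + 83.9 = 129.12 kPa.
σ'_f = 129.12 ≤ σ'_p = 190 kPa, so the clay remains overconsolidated and only the recompression index applies:
S_c = C_r·H/(1+e₀)·log₁₀(σ'_f/σ'_0) = 0.027×3.8/1.95×log₁₀(129.12/45.225)
    = 0.052615 × 0.45561 = 0.02397 m

S_c ≈ 0.024 m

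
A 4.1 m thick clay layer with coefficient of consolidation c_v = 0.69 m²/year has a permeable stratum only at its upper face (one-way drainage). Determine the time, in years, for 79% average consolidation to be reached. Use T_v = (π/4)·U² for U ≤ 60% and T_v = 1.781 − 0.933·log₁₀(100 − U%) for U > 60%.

t ≈ 13.3 years

Drainage path length: H_d = H = 4.1 m (single drainage).
U > 60%: T_v = 1.781 − 0.933·log₁₀(100 − 79) = 0.54737.
t = T_v·H_d²/c_v = 0.54737×4.1²/0.69 = 13.34 years.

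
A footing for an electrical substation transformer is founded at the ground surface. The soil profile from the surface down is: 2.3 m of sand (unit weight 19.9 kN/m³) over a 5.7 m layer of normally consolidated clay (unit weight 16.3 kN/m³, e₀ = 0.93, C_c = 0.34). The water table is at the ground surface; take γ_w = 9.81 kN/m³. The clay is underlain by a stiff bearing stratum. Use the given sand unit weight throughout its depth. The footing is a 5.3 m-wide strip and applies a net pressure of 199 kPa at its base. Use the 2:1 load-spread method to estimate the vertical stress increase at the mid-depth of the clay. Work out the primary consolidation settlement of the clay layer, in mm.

S_c ≈ 536 mm

Mid-depth of clay below the ground surface: z = 2.3 + 5.7/2 = 5.15 m.
Total vertical stress at mid-clay: σ_v = 19.9×2.3 + 16.3×2.85 = 92.225 kPa.
Pore pressure: u = 9.81×(5.15 − 0) = 50.522 kPa.
Initial effective stress: σ'_0 = σ_v − u = 92.225 − 50.522 = 41.703 kPa.
Stress increase at mid-clay by the 2:1 spreading method:
Δσ = qB/(B+z) = 199×5.3/(5.3+5.15) = 100.93 kPa
Final effective stress: σ'_f = σ'_0 + Δσ = 41.703 + 100.93 = 142.63 kPa.
Normally consolidated clay, so the full stress increment lies on the virgin compression line:
S_c = C_c·H/(1+e₀)·log₁₀(σ'_f/σ'_0) = 0.34×5.7/(1+0.93)×log₁₀(142.63/41.703)
    = 1.0041 × 0.53404 = 0.5362 m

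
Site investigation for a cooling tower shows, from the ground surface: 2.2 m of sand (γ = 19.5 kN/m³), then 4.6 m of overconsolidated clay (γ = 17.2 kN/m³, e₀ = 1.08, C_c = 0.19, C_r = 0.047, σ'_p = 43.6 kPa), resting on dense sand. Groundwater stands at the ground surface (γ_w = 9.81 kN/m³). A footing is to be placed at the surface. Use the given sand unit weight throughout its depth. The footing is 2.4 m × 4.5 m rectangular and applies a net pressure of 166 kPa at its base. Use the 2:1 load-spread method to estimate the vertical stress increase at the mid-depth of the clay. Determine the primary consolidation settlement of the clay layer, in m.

S_c ≈ 0.0847 m

Mid-depth of clay below the ground surface: z = 2.2 + 4.6/2 = 4.5 m.
Total vertical stress at mid-clay: σ_v = 19.5×2.2 + 17.2×2.3 = 82.46 kPa.
Pore pressure: u = 9.81×(4.5 − 0) = 44.145 kPa.
Initial effective stress: σ'_0 = σ_v − u = 82.46 − 44.145 = 38.315 kPa.
Stress increase at mid-clay by the 2:1 spreading method:
Δσ = qBL/((B+z)(L+z)) = 166×2.4×4.5/((2.4+4.5)(4.5+4.5)) = 28.87 kPa
Final effective stress: σ'_f = 38.315 + 28.87 = 67.185 kPa.
σ'_f = 67.185 > σ'_p = 43.6 kPa, so the stress path crosses the preconsolidation pressure — recompression up to σ'_p, then virgin compression beyond:
S_c = H/(1+e₀)·[C_r·log₁₀(σ'_p/σ'_0) + C_c·log₁₀(σ'_f/σ'_p)]
    = 4.6/2.08 × [0.047×log₁₀(43.6/38.315) + 0.19×log₁₀(67.185/43.6)]
    = 2.2115 × [0.0026375 + 0.035679] = 0.08474 m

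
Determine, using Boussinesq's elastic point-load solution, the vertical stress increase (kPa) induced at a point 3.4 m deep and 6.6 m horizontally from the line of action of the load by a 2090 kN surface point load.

Boussinesq vertical stress below a point load on an elastic half-space:
Δσ_z = 3P/(2πz²) · [1 + (r/z)²]^(−5/2)
r/z = 6.6/3.4 = 1.9412; [1+(r/z)²]^(−5/2) = 0.020143.
Δσ_z = 3×2090/(2π×3.4²) × 0.020143 = 86.324 × 0.020143 = 1.739 kPa

Δσ_z ≈ 1.74 kPa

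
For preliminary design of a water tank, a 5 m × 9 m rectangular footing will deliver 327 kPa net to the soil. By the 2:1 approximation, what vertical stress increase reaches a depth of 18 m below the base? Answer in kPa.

Δσ_z ≈ 23.7 kPa

By the 2:1 method the load spreads at 1 horizontal : 2 vertical, so at depth z the loaded area has grown by z in each plan dimension:
Δσ = qBL/((B+z)(L+z)) = 327×5×9/((5+18)(9+18)) = 23.696 kPa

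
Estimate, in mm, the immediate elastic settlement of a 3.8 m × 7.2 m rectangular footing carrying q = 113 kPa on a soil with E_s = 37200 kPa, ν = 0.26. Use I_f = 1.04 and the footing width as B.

Immediate (elastic) settlement: S_e = q·B·(1−ν²)/E_s · I_f.
S_e = 113 × 3.8 × (1 − 0.26²) / 37200 × 1.04
    = 113 × 3.8 × 0.9324 / 37200 × 1.04
    = 0.01119 m = 11.19 mm

S_e ≈ 11.2 mm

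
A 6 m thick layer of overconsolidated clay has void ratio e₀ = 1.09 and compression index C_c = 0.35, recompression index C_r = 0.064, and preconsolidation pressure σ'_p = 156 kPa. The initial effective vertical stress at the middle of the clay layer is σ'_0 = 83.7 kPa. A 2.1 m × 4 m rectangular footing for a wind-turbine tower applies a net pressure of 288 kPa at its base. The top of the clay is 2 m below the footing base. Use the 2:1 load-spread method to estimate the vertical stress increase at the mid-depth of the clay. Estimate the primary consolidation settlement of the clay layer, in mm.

Mid-depth of clay below the footing base: z = 2 + 6/2 = 5 m.
Stress increase at mid-clay by the 2:1 spreading method:
Δσ = qBL/((B+z)(L+z)) = 288×2.1×4/((2.1+5)(4+5)) = 37.859 kPa
Final effective stress: σ'_f = 83.7 + 37.859 = 121.56 kPa.
σ'_f = 121.56 ≤ σ'_p = 156 kPa, so the clay remains overconsolidated and only the recompression index applies:
S_c = C_r·H/(1+e₀)·log₁₀(σ'_f/σ'_0) = 0.064×6/2.09×log₁₀(121.56/83.7)
    = 0.18373 × 0.16207 = 0.02978 m

S_c ≈ 29.8 mm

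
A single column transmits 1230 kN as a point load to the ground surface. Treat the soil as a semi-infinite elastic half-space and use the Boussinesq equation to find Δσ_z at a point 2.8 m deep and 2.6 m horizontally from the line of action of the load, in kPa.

Δσ_z ≈ 15.8 kPa

Boussinesq vertical stress below a point load on an elastic half-space:
Δσ_z = 3P/(2πz²) · [1 + (r/z)²]^(−5/2)
r/z = 2.6/2.8 = 0.92857; [1+(r/z)²]^(−5/2) = 0.2113.
Δσ_z = 3×1230/(2π×2.8²) × 0.2113 = 74.908 × 0.2113 = 15.83 kPa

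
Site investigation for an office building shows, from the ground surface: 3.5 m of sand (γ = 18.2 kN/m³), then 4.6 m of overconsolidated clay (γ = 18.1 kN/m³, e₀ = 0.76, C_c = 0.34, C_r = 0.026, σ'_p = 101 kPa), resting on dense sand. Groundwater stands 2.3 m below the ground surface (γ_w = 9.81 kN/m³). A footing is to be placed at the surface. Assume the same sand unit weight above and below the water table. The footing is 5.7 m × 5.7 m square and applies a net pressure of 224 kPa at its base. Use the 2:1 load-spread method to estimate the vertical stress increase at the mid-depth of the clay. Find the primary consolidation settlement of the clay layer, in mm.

Mid-depth of clay below the ground surface: z = 3.5 + 4.6/2 = 5.8 m.
Total vertical stress at mid-clay: σ_v = 18.2×3.5 + 18.1×2.3 = 105.33 kPa.
Pore pressure: u = 9.81×(5.8 − 2.3) = 34.335 kPa.
Initial effective stress: σ'_0 = σ_v − u = 105.33 − 34.335 = 70.995 kPa.
Stress increase at mid-clay by the 2:1 spreading method:
Δσ = qBL/((B+z)(L+z)) = 224×5.7×5.7/((5.7+5.8)(5.7+5.8)) = 55.03 kPa
Final effective stress: σ'_f = 70.995 + 55.03 = 126.03 kPa.
σ'_f = 126.03 > σ'_p = 101 kPa, so the stress path crosses the preconsolidation pressure — recompression up to σ'_p, then virgin compression beyond:
S_c = H/(1+e₀)·[C_r·log₁₀(σ'_p/σ'_0) + C_c·log₁₀(σ'_f/σ'_p)]
    = 4.6/1.76 × [0.026×log₁₀(101/70.995) + 0.34×log₁₀(126.03/101)]
    = 2.6136 × [0.0039804 + 0.032692] = 0.09585 m

S_c ≈ 95.8 mm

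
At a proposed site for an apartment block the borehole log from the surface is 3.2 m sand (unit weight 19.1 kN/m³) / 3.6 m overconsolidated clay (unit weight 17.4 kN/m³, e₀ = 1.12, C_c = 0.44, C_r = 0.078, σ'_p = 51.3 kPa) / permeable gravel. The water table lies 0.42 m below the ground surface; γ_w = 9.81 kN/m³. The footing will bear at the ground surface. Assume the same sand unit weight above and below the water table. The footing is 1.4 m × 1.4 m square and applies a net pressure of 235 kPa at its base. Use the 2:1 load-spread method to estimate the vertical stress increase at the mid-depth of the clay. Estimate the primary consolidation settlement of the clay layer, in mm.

S_c ≈ 48.4 mm

Mid-depth of clay below the ground surface: z = 3.2 + 3.6/2 = 5 m.
Total vertical stress at mid-clay: σ_v = 19.1×3.2 + 17.4×1.8 = 92.44 kPa.
Pore pressure: u = 9.81×(5 − 0.42) = 44.93 kPa.
Initial effective stress: σ'_0 = σ_v − u = 92.44 − 44.93 = 47.51 kPa.
Stress increase at mid-clay by the 2:1 spreading method:
Δσ = qBL/((B+z)(L+z)) = 235×1.4×1.4/((1.4+5)(1.4+5)) = 11.245 kPa
Final effective stress: σ'_f = 47.51 + 11.245 = 58.755 kPa.
σ'_f = 58.755 > σ'_p = 51.3 kPa, so the stress path crosses the preconsolidation pressure — recompression up to σ'_p, then virgin compression beyond:
S_c = H/(1+e₀)·[C_r·log₁₀(σ'_p/σ'_0) + C_c·log₁₀(σ'_f/σ'_p)]
    = 3.6/2.12 × [0.078×log₁₀(51.3/47.51) + 0.44×log₁₀(58.755/51.3)]
    = 1.6981 × [0.0025999 + 0.025928] = 0.04844 m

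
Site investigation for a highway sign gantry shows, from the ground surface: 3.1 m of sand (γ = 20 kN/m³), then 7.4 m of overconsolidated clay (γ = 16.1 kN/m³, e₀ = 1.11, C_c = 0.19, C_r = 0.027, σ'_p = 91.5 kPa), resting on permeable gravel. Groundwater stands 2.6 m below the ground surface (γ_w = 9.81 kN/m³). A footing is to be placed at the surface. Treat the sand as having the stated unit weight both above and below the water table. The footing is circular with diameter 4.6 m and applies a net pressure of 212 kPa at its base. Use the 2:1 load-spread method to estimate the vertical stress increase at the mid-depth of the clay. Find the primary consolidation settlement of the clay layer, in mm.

S_c ≈ 71.2 mm

Mid-depth of clay below the ground surface: z = 3.1 + 7.4/2 = 6.8 m.
Total vertical stress at mid-clay: σ_v = 20×3.1 + 16.1×3.7 = 121.57 kPa.
Pore pressure: u = 9.81×(6.8 − 2.6) = 41.202 kPa.
Initial effective stress: σ'_0 = σ_v − u = 121.57 − 41.202 = 80.368 kPa.
Stress increase at mid-clay by the 2:1 spreading method:
Δσ ≈ qD²/(D+z)² = 212×4.6²/(4.6+6.8)² = 34.518 kPa
Final effective stress: σ'_f = 80.368 + 34.518 = 114.89 kPa.
σ'_f = 114.89 > σ'_p = 91.5 kPa, so the stress path crosses the preconsolidation pressure — recompression up to σ'_p, then virgin compression beyond:
S_c = H/(1+e₀)·[C_r·log₁₀(σ'_p/σ'_0) + C_c·log₁₀(σ'_f/σ'_p)]
    = 7.4/2.11 × [0.027×log₁₀(91.5/80.368) + 0.19×log₁₀(114.89/91.5)]
    = 3.5071 × [0.0015211 + 0.018784] = 0.07121 m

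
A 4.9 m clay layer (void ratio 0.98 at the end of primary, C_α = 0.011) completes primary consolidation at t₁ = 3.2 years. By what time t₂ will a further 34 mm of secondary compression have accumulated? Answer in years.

S_s = C_α·H/(1+e_p)·log₁₀(t₂/t₁) ⇒ log₁₀(t₂/t₁) = S_s·(1+e_p)/(C_α·H).
log₁₀(t₂/t₁) = 0.034 × (1+0.98) / (0.011×4.9) = 1.249
t₂ = t₁ × 10^1.249 = 3.2 × 17.74 = 56.77 years

t₂ ≈ 56.8 years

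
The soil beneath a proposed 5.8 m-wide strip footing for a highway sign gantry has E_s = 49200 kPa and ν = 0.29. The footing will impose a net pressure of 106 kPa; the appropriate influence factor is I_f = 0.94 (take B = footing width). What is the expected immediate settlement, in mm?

Immediate (elastic) settlement: S_e = q·B·(1−ν²)/E_s · I_f.
S_e = 106 × 5.8 × (1 − 0.29²) / 49200 × 0.94
    = 106 × 5.8 × 0.9159 / 49200 × 0.94
    = 0.01076 m = 10.76 mm

S_e ≈ 10.8 mm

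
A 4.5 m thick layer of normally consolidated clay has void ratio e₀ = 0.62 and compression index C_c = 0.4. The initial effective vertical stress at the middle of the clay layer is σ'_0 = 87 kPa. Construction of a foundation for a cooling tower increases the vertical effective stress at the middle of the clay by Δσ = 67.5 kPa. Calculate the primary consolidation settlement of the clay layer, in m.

S_c ≈ 0.277 m

Final effective stress: σ'_f = σ'_0 + Δσ = 87 + 67.5 = 154.5 kPa.
Normally consolidated clay, so the full stress increment lies on the virgin compression line:
S_c = C_c·H/(1+e₀)·log₁₀(σ'_f/σ'_0) = 0.4×4.5/(1+0.62)×log₁₀(154.5/87)
    = 1.1111 × 0.24941 = 0.2771 m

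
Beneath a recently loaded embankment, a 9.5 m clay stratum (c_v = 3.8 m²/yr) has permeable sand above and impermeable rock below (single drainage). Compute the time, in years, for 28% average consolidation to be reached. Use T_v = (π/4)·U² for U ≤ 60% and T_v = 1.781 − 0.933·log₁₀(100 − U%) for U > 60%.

t ≈ 1.46 years

Drainage path length: H_d = H = 9.5 m (single drainage).
U ≤ 60%: T_v = (π/4)·U² = (π/4)×0.28² = 0.061575.
t = T_v·H_d²/c_v = 0.061575×9.5²/3.8 = 1.462 years.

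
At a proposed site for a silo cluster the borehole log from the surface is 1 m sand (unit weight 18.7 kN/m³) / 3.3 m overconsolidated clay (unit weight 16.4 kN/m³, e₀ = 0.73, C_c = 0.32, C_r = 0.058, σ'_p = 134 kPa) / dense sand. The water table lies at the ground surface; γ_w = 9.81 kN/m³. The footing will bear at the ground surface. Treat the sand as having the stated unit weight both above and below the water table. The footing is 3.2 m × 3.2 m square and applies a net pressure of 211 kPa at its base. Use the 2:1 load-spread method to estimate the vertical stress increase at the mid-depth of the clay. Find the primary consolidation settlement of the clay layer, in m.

S_c ≈ 0.0689 m

Mid-depth of clay below the ground surface: z = 1 + 3.3/2 = 2.65 m.
Total vertical stress at mid-clay: σ_v = 18.7×1 + 16.4×1.65 = 45.76 kPa.
Pore pressure: u = 9.81×(2.65 − 0) = 25.997 kPa.
Initial effective stress: σ'_0 = σ_v − u = 45.76 − 25.997 = 19.763 kPa.
Stress increase at mid-clay by the 2:1 spreading method:
Δσ = qBL/((B+z)(L+z)) = 211×3.2×3.2/((3.2+2.65)(3.2+2.65)) = 63.135 kPa
Final effective stress: σ'_f = 19.763 + 63.135 = 82.898 kPa.
σ'_f = 82.898 ≤ σ'_p = 134 kPa, so the clay remains overconsolidated and only the recompression index applies:
S_c = C_r·H/(1+e₀)·log₁₀(σ'_f/σ'_0) = 0.058×3.3/1.73×log₁₀(82.898/19.763)
    = 0.11063 × 0.62269 = 0.06889 m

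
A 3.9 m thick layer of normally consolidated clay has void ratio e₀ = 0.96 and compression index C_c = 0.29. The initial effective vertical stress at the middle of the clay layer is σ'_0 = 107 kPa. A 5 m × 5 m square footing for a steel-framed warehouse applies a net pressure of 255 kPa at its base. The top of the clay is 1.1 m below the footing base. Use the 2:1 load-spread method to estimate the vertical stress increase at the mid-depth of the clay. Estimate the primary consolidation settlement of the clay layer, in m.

S_c ≈ 0.163 m

Mid-depth of clay below the footing base: z = 1.1 + 3.9/2 = 3.05 m.
Stress increase at mid-clay by the 2:1 spreading method:
Δσ = qBL/((B+z)(L+z)) = 255×5×5/((5+3.05)(5+3.05)) = 98.376 kPa
Final effective stress: σ'_f = σ'_0 + Δσ = 107 + 98.376 = 205.38 kPa.
Normally consolidated clay, so the full stress increment lies on the virgin compression line:
S_c = C_c·H/(1+e₀)·log₁₀(σ'_f/σ'_0) = 0.29×3.9/(1+0.96)×log₁₀(205.38/107)
    = 0.57704 × 0.28317 = 0.1634 m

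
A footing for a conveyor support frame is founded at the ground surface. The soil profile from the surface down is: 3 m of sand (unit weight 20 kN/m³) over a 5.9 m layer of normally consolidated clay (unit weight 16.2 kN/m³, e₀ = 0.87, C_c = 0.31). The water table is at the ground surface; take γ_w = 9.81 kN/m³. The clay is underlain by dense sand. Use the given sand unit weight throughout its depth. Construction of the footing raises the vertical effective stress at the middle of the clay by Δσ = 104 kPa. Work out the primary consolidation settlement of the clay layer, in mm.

Mid-depth of clay below the ground surface: z = 3 + 5.9/2 = 5.95 m.
Total vertical stress at mid-clay: σ_v = 20×3 + 16.2×2.95 = 107.79 kPa.
Pore pressure: u = 9.81×(5.95 − 0) = 58.37 kPa.
Initial effective stress: σ'_0 = σ_v − u = 107.79 − 58.37 = 49.42 kPa.
Final effective stress: σ'_f = σ'_0 + Δσ = 49.42 + 104 = 153.42 kPa.
Normally consolidated clay, so the full stress increment lies on the virgin compression line:
S_c = C_c·H/(1+e₀)·log₁₀(σ'_f/σ'_0) = 0.31×5.9/(1+0.87)×log₁₀(153.42/49.42)
    = 0.97807 × 0.49198 = 0.4812 m

S_c ≈ 481 mm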